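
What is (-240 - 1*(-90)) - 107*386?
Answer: -41452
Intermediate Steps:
(-240 - 1*(-90)) - 107*386 = (-240 + 90) - 41302 = -150 - 41302 = -41452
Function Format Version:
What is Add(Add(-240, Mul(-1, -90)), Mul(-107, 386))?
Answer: -41452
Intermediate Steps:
Add(Add(-240, Mul(-1, -90)), Mul(-107, 386)) = Add(Add(-240, 90), -41302) = Add(-150, -41302) = -41452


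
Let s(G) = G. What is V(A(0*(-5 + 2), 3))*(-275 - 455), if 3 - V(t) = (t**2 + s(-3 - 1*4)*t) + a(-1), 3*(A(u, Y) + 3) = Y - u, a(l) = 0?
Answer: 10950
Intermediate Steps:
A(u, Y) = -3 - u/3 + Y/3 (A(u, Y) = -3 + (Y - u)/3 = -3 + (-u/3 + Y/3) = -3 - u/3 + Y/3)
V(t) = 3 - t**2 + 7*t (V(t) = 3 - ((t**2 + (-3 - 1*4)*t) + 0) = 3 - ((t**2 + (-3 - 4)*t) + 0) = 3 - ((t**2 - 7*t) + 0) = 3 - (t**2 - 7*t) = 3 + (-t**2 + 7*t) = 3 - t**2 + 7*t)
V(A(0*(-5 + 2), 3))*(-275 - 455) = (3 - (-3 - 0*(-5 + 2) + (1/3)*3)**2 + 7*(-3 - 0*(-5 + 2) + (1/3)*3))*(-275 - 455) = (3 - (-3 - 0*(-3) + 1)**2 + 7*(-3 - 0*(-3) + 1))*(-730) = (3 - (-3 - 1/3*0 + 1)**2 + 7*(-3 - 1/3*0 + 1))*(-730) = (3 - (-3 + 0 + 1)**2 + 7*(-3 + 0 + 1))*(-730) = (3 - 1*(-2)**2 + 7*(-2))*(-730) = (3 - 1*4 - 14)*(-730) = (3 - 4 - 14)*(-730) = -15*(-730) = 10950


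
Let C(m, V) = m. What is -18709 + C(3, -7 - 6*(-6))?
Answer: -18706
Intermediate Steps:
-18709 + C(3, -7 - 6*(-6)) = -18709 + 3 = -18706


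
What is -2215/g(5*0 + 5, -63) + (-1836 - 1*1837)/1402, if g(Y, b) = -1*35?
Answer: 595375/9814 ≈ 60.666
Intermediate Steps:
g(Y, b) = -35
-2215/g(5*0 + 5, -63) + (-1836 - 1*1837)/1402 = -2215/(-35) + (-1836 - 1*1837)/1402 = -2215*(-1/35) + (-1836 - 1837)*(1/1402) = 443/7 - 3673*1/1402 = 443/7 - 3673/1402 = 595375/9814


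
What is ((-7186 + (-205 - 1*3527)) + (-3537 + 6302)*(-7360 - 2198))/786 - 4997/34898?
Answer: -461332375633/13714914 ≈ -33637.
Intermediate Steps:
((-7186 + (-205 - 1*3527)) + (-3537 + 6302)*(-7360 - 2198))/786 - 4997/34898 = ((-7186 + (-205 - 3527)) + 2765*(-9558))*(1/786) - 4997*1/34898 = ((-7186 - 3732) - 26427870)*(1/786) - 4997/34898 = (-10918 - 26427870)*(1/786) - 4997/34898 = -26438788*1/786 - 4997/34898 = -13219394/393 - 4997/34898 = -461332375633/13714914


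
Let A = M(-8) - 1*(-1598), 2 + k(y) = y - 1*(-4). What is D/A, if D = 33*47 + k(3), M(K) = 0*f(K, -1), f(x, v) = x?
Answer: 778/799 ≈ 0.97372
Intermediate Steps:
k(y) = 2 + y (k(y) = -2 + (y - 1*(-4)) = -2 + (y + 4) = -2 + (4 + y) = 2 + y)
M(K) = 0 (M(K) = 0*K = 0)
A = 1598 (A = 0 - 1*(-1598) = 0 + 1598 = 1598)
D = 1556 (D = 33*47 + (2 + 3) = 1551 + 5 = 1556)
D/A = 1556/1598 = 1556*(1/1598) = 778/799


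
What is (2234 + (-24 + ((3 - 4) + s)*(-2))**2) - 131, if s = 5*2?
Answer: 3867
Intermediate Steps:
s = 10
(2234 + (-24 + ((3 - 4) + s)*(-2))**2) - 131 = (2234 + (-24 + ((3 - 4) + 10)*(-2))**2) - 131 = (2234 + (-24 + (-1 + 10)*(-2))**2) - 131 = (2234 + (-24 + 9*(-2))**2) - 131 = (2234 + (-24 - 18)**2) - 131 = (2234 + (-42)**2) - 131 = (2234 + 1764) - 131 = 3998 - 131 = 3867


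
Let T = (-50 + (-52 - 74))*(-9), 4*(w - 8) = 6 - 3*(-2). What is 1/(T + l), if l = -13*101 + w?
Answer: 1/282 ≈ 0.0035461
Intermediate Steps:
w = 11 (w = 8 + (6 - 3*(-2))/4 = 8 + (6 + 6)/4 = 8 + (1/4)*12 = 8 + 3 = 11)
T = 1584 (T = (-50 - 126)*(-9) = -176*(-9) = 1584)
l = -1302 (l = -13*101 + 11 = -1313 + 11 = -1302)
1/(T + l) = 1/(1584 - 1302) = 1/282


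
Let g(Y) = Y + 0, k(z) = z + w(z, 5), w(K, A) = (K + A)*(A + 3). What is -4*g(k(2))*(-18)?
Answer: 4176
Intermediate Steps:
w(K, A) = (3 + A)*(A + K) (w(K, A) = (A + K)*(3 + A) = (3 + A)*(A + K))
k(z) = 40 + 9*z (k(z) = z + (5**2 + 3*5 + 3*z + 5*z) = z + (25 + 15 + 3*z + 5*z) = z + (40 + 8*z) = 40 + 9*z)
g(Y) = Y
-4*g(k(2))*(-18) = -4*(40 + 9*2)*(-18) = -4*(40 + 18)*(-18) = -4*58*(-18) = -232*(-18) = 4176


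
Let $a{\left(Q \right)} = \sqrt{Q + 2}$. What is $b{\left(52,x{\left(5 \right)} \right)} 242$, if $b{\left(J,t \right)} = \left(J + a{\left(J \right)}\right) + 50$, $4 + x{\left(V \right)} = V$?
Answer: $24684 + 726 \sqrt{6} \approx 26462.0$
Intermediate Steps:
$a{\left(Q \right)} = \sqrt{2 + Q}$
$x{\left(V \right)} = -4 + V$
$b{\left(J,t \right)} = 50 + J + \sqrt{2 + J}$ ($b{\left(J,t \right)} = \left(J + \sqrt{2 + J}\right) + 50 = 50 + J + \sqrt{2 + J}$)
$b{\left(52,x{\left(5 \right)} \right)} 242 = \left(50 + 52 + \sqrt{2 + 52}\right) 242 = \left(50 + 52 + \sqrt{54}\right) 242 = \left(50 + 52 + 3 \sqrt{6}\right) 242 = \left(102 + 3 \sqrt{6}\right) 242 = 24684 + 726 \sqrt{6}$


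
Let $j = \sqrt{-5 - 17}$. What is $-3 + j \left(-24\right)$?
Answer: $-3 - 24 i \sqrt{22} \approx -3.0 - 112.57 i$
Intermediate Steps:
$j = i \sqrt{22}$ ($j = \sqrt{-22} = i \sqrt{22} \approx 4.6904 i$)
$-3 + j \left(-24\right) = -3 + i \sqrt{22} \left(-24\right) = -3 - 24 i \sqrt{22}$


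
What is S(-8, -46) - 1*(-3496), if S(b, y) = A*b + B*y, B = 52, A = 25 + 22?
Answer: 728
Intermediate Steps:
A = 47
S(b, y) = 47*b + 52*y
S(-8, -46) - 1*(-3496) = (47*(-8) + 52*(-46)) - 1*(-3496) = (-376 - 2392) + 3496 = -2768 + 3496 = 728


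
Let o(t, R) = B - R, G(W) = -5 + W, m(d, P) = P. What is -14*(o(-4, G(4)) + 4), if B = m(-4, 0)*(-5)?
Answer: -70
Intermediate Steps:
B = 0 (B = 0*(-5) = 0)
o(t, R) = -R (o(t, R) = 0 - R = -R)
-14*(o(-4, G(4)) + 4) = -14*(-(-5 + 4) + 4) = -14*(-1*(-1) + 4) = -14*(1 + 4) = -14*5 = -70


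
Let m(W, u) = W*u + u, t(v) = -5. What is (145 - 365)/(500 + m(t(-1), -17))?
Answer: -55/142 ≈ -0.38732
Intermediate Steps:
m(W, u) = u + W*u
(145 - 365)/(500 + m(t(-1), -17)) = (145 - 365)/(500 - 17*(1 - 5)) = -220/(500 - 17*(-4)) = -220/(500 + 68) = -220/568 = -220*1/568 = -55/142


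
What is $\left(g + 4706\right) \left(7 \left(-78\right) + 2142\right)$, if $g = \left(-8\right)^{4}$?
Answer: $14047992$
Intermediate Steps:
$g = 4096$
$\left(g + 4706\right) \left(7 \left(-78\right) + 2142\right) = \left(4096 + 4706\right) \left(7 \left(-78\right) + 2142\right) = 8802 \left(-546 + 2142\right) = 8802 \cdot 1596 = 14047992$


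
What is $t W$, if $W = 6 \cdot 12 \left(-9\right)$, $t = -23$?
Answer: $14904$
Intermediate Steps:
$W = -648$ ($W = 72 \left(-9\right) = -648$)
$t W = \left(-23\right) \left(-648\right) = 14904$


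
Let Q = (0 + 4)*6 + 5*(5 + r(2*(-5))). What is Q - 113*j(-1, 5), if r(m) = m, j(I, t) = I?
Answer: 112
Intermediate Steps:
Q = -1 (Q = (0 + 4)*6 + 5*(5 + 2*(-5)) = 4*6 + 5*(5 - 10) = 24 + 5*(-5) = 24 - 25 = -1)
Q - 113*j(-1, 5) = -1 - 113*(-1) = -1 + 113 = 112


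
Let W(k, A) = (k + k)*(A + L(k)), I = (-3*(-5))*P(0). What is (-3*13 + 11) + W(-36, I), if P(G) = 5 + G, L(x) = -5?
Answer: -5068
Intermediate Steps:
I = 75 (I = (-3*(-5))*(5 + 0) = 15*5 = 75)
W(k, A) = 2*k*(-5 + A) (W(k, A) = (k + k)*(A - 5) = (2*k)*(-5 + A) = 2*k*(-5 + A))
(-3*13 + 11) + W(-36, I) = (-3*13 + 11) + 2*(-36)*(-5 + 75) = (-39 + 11) + 2*(-36)*70 = -28 - 5040 = -5068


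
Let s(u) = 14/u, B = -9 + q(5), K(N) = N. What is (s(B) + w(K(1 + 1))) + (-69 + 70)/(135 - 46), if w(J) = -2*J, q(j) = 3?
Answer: -1688/267 ≈ -6.3221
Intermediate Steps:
B = -6 (B = -9 + 3 = -6)
(s(B) + w(K(1 + 1))) + (-69 + 70)/(135 - 46) = (14/(-6) - 2*(1 + 1)) + (-69 + 70)/(135 - 46) = (14*(-⅙) - 2*2) + 1/89 = (-7/3 - 4) + 1*(1/89) = -19/3 + 1/89 = -1688/267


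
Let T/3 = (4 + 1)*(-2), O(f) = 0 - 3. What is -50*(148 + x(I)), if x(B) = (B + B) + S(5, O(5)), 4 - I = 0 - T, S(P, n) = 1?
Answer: -4850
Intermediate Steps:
O(f) = -3
T = -30 (T = 3*((4 + 1)*(-2)) = 3*(5*(-2)) = 3*(-10) = -30)
I = -26 (I = 4 - (0 - 1*(-30)) = 4 - (0 + 30) = 4 - 1*30 = 4 - 30 = -26)
x(B) = 1 + 2*B (x(B) = (B + B) + 1 = 2*B + 1 = 1 + 2*B)
-50*(148 + x(I)) = -50*(148 + (1 + 2*(-26))) = -50*(148 + (1 - 52)) = -50*(148 - 51) = -50*97 = -4850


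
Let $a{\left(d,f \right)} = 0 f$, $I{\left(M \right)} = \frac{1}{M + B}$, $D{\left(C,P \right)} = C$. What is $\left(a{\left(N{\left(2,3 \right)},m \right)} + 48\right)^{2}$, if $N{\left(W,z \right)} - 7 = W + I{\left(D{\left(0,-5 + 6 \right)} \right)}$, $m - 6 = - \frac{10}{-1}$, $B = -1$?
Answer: $2304$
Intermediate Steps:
$I{\left(M \right)} = \frac{1}{-1 + M}$ ($I{\left(M \right)} = \frac{1}{M - 1} = \frac{1}{-1 + M}$)
$m = 16$ ($m = 6 - \frac{10}{-1} = 6 - -10 = 6 + 10 = 16$)
$N{\left(W,z \right)} = 6 + W$ ($N{\left(W,z \right)} = 7 + \left(W + \frac{1}{-1 + 0}\right) = 7 + \left(W + \frac{1}{-1}\right) = 7 + \left(W - 1\right) = 7 + \left(-1 + W\right) = 6 + W$)
$a{\left(d,f \right)} = 0$
$\left(a{\left(N{\left(2,3 \right)},m \right)} + 48\right)^{2} = \left(0 + 48\right)^{2} = 48^{2} = 2304$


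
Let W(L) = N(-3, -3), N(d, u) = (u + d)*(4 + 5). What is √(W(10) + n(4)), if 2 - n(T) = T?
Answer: 2*I*√14 ≈ 7.4833*I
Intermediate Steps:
N(d, u) = 9*d + 9*u (N(d, u) = (d + u)*9 = 9*d + 9*u)
W(L) = -54 (W(L) = 9*(-3) + 9*(-3) = -27 - 27 = -54)
n(T) = 2 - T
√(W(10) + n(4)) = √(-54 + (2 - 1*4)) = √(-54 + (2 - 4)) = √(-54 - 2) = √(-56) = 2*I*√14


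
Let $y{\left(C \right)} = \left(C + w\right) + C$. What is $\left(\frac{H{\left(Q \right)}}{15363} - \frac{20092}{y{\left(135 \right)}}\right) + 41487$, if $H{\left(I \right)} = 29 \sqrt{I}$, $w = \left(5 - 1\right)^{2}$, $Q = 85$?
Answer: $\frac{5922595}{143} + \frac{29 \sqrt{85}}{15363} \approx 41417.0$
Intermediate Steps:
$w = 16$ ($w = 4^{2} = 16$)
$y{\left(C \right)} = 16 + 2 C$ ($y{\left(C \right)} = \left(C + 16\right) + C = \left(16 + C\right) + C = 16 + 2 C$)
$\left(\frac{H{\left(Q \right)}}{15363} - \frac{20092}{y{\left(135 \right)}}\right) + 41487 = \left(\frac{29 \sqrt{85}}{15363} - \frac{20092}{16 + 2 \cdot 135}\right) + 41487 = \left(29 \sqrt{85} \cdot \frac{1}{15363} - \frac{20092}{16 + 270}\right) + 41487 = \left(\frac{29 \sqrt{85}}{15363} - \frac{20092}{286}\right) + 41487 = \left(\frac{29 \sqrt{85}}{15363} - \frac{10046}{143}\right) + 41487 = \left(- \frac{10046}{143} + \frac{29 \sqrt{85}}{15363}\right) + 41487 = \frac{5922595}{143} + \frac{29 \sqrt{85}}{15363}$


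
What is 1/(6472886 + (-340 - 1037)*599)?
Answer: 1/5648063 ≈ 1.7705e-7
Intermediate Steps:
1/(6472886 + (-340 - 1037)*599) = 1/(6472886 - 1377*599) = 1/(6472886 - 824823) = 1/5648063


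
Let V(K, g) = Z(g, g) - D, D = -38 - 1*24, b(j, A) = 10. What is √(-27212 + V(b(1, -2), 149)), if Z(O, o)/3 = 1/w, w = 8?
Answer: 3*I*√48266/4 ≈ 164.77*I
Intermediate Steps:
Z(O, o) = 3/8
D = -62 (D = -38 - 24 = -62)
V(K, g) = 499/8 (V(K, g) = 3/8 - 1*(-62) = 3/8 + 62 = 499/8)
√(-27212 + V(b(1, -2), 149)) = √(-27212 + 499/8) = √(-217197/8) = 3*I*√48266/4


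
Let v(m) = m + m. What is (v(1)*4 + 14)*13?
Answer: 286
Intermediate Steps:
v(m) = 2*m
(v(1)*4 + 14)*13 = ((2*1)*4 + 14)*13 = (2*4 + 14)*13 = (8 + 14)*13 = 22*13 = 286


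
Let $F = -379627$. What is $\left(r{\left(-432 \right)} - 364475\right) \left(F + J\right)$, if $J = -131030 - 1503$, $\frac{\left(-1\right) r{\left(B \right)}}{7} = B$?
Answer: $185120744160$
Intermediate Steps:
$r{\left(B \right)} = - 7 B$
$J = -132533$ ($J = -131030 - 1503 = -132533$)
$\left(r{\left(-432 \right)} - 364475\right) \left(F + J\right) = \left(\left(-7\right) \left(-432\right) - 364475\right) \left(-379627 - 132533\right) = \left(3024 - 364475\right) \left(-512160\right) = \left(-361451\right) \left(-512160\right) = 185120744160$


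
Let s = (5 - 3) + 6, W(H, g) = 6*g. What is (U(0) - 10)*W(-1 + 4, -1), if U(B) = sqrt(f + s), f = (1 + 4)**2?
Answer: 60 - 6*sqrt(33) ≈ 25.533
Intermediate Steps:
f = 25 (f = 5**2 = 25)
s = 8 (s = 2 + 6 = 8)
U(B) = sqrt(33) (U(B) = sqrt(25 + 8) = sqrt(33))
(U(0) - 10)*W(-1 + 4, -1) = (sqrt(33) - 10)*(6*(-1)) = (-10 + sqrt(33))*(-6) = 60 - 6*sqrt(33)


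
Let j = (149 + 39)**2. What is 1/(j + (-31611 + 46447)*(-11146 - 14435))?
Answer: -1/379484372 ≈ -2.6352e-9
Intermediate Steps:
j = 35344 (j = 188**2 = 35344)
1/(j + (-31611 + 46447)*(-11146 - 14435)) = 1/(35344 + (-31611 + 46447)*(-11146 - 14435)) = 1/(35344 + 14836*(-25581)) = 1/(35344 - 379519716) = 1/(-379484372) = -1/379484372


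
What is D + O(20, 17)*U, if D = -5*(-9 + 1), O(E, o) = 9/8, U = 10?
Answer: 205/4 ≈ 51.250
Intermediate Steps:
O(E, o) = 9/8 (O(E, o) = 9*(⅛) = 9/8)
D = 40 (D = -5*(-8) = 40)
D + O(20, 17)*U = 40 + (9/8)*10 = 40 + 45/4 = 205/4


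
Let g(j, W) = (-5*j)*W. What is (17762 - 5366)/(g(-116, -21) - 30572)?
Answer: -3099/10688 ≈ -0.28995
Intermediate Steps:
g(j, W) = -5*W*j
(17762 - 5366)/(g(-116, -21) - 30572) = (17762 - 5366)/(-5*(-21)*(-116) - 30572) = 12396/(-12180 - 30572) = 12396/(-42752) = 12396*(-1/42752) = -3099/10688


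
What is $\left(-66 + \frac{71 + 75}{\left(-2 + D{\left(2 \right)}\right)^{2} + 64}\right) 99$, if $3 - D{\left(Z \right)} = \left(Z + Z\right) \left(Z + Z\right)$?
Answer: $- \frac{1873872}{289} \approx -6484.0$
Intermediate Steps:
$D{\left(Z \right)} = 3 - 4 Z^{2}$ ($D{\left(Z \right)} = 3 - \left(Z + Z\right) \left(Z + Z\right) = 3 - 2 Z 2 Z = 3 - 4 Z^{2}$)
$\left(-66 + \frac{71 + 75}{\left(-2 + D{\left(2 \right)}\right)^{2} + 64}\right) 99 = \left(-66 + \frac{71 + 75}{\left(-2 + \left(3 - 4 \cdot 2^{2}\right)\right)^{2} + 64}\right) 99 = \left(-66 + \frac{146}{\left(-2 + \left(3 - 16\right)\right)^{2} + 64}\right) 99 = \left(-66 + \frac{146}{\left(-2 - 13\right)^{2} + 64}\right) 99 = \left(-66 + \frac{146}{\left(-15\right)^{2} + 64}\right) 99 = \left(-66 + \frac{146}{225 + 64}\right) 99 = \left(-66 + \frac{146}{289}\right) 99 = \left(- \frac{18928}{289}\right) 99 = - \frac{1873872}{289}$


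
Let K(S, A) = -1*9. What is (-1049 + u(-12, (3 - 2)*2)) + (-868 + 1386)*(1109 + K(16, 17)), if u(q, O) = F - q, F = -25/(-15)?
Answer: 1706294/3 ≈ 5.6877e+5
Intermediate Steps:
K(S, A) = -9
F = 5/3 (F = -25*(-1/15) = 5/3 ≈ 1.6667)
u(q, O) = 5/3 - q
(-1049 + u(-12, (3 - 2)*2)) + (-868 + 1386)*(1109 + K(16, 17)) = (-1049 + (5/3 - 1*(-12))) + (-868 + 1386)*(1109 - 9) = (-1049 + (5/3 + 12)) + 518*1100 = (-1049 + 41/3) + 569800 = -3106/3 + 569800 = 1706294/3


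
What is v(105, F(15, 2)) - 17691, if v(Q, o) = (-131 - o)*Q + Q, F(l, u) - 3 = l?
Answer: -33231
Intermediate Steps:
F(l, u) = 3 + l
v(Q, o) = Q + Q*(-131 - o) (v(Q, o) = Q*(-131 - o) + Q = Q + Q*(-131 - o))
v(105, F(15, 2)) - 17691 = -1*105*(130 + (3 + 15)) - 17691 = -1*105*(130 + 18) - 17691 = -1*105*148 - 17691 = -15540 - 17691 = -33231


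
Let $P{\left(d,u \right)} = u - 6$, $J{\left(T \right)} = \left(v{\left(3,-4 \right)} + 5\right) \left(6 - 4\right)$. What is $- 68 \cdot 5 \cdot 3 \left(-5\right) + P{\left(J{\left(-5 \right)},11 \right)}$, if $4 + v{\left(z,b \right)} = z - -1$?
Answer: $5105$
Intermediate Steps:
$v{\left(z,b \right)} = -3 + z$ ($v{\left(z,b \right)} = -4 + \left(z - -1\right) = -4 + \left(z + 1\right) = -4 + \left(1 + z\right) = -3 + z$)
$J{\left(T \right)} = 10$ ($J{\left(T \right)} = \left(\left(-3 + 3\right) + 5\right) \left(6 - 4\right) = \left(0 + 5\right) 2 = 5 \cdot 2 = 10$)
$P{\left(d,u \right)} = -6 + u$ ($P{\left(d,u \right)} = u - 6 = -6 + u$)
$- 68 \cdot 5 \cdot 3 \left(-5\right) + P{\left(J{\left(-5 \right)},11 \right)} = - 68 \cdot 5 \cdot 3 \left(-5\right) + \left(-6 + 11\right) = - 68 \cdot 15 \left(-5\right) + 5 = \left(-68\right) \left(-75\right) + 5 = 5100 + 5 = 5105$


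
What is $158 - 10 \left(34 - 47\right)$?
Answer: $288$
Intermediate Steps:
$158 - 10 \left(34 - 47\right) = 158 - -130 = 158 + 130 = 288$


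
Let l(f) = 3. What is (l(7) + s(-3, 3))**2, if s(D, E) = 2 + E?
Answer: 64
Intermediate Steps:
(l(7) + s(-3, 3))**2 = (3 + (2 + 3))**2 = (3 + 5)**2 = 8**2 = 64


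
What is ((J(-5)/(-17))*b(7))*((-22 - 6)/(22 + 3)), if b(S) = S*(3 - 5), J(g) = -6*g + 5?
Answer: -2744/85 ≈ -32.282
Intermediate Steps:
J(g) = 5 - 6*g
b(S) = -2*S (b(S) = S*(-2) = -2*S)
((J(-5)/(-17))*b(7))*((-22 - 6)/(22 + 3)) = (((5 - 6*(-5))/(-17))*(-2*7))*((-22 - 6)/(22 + 3)) = (((5 + 30)*(-1/17))*(-14))*(-28/25) = ((35*(-1/17))*(-14))*(-28*1/25) = -35/17*(-14)*(-28/25) = (490/17)*(-28/25) = -2744/85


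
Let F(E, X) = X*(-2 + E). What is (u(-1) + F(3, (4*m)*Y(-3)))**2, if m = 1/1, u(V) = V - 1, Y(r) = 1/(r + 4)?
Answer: 4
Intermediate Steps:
Y(r) = 1/(4 + r)
u(V) = -1 + V
m = 1
(u(-1) + F(3, (4*m)*Y(-3)))**2 = ((-1 - 1) + ((4*1)/(4 - 3))*(-2 + 3))**2 = (-2 + (4/1)*1)**2 = (-2 + (4*1)*1)**2 = (-2 + 4*1)**2 = (-2 + 4)**2 = 2**2 = 4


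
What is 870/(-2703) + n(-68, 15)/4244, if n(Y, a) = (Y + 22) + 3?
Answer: -1269503/3823844 ≈ -0.33200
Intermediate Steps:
n(Y, a) = 25 + Y (n(Y, a) = (22 + Y) + 3 = 25 + Y)
870/(-2703) + n(-68, 15)/4244 = 870/(-2703) + (25 - 68)/4244 = 870*(-1/2703) - 43*1/4244 = -290/901 - 43/4244 = -1269503/3823844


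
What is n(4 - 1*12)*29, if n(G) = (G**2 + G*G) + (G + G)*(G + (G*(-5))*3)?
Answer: -48256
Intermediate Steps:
n(G) = -26*G**2 (n(G) = (G**2 + G**2) + (2*G)*(G - 5*G*3) = 2*G**2 + (2*G)*(G - 15*G) = 2*G**2 + (2*G)*(-14*G) = 2*G**2 - 28*G**2 = -26*G**2)
n(4 - 1*12)*29 = -26*(4 - 1*12)**2*29 = -26*(4 - 12)**2*29 = -26*(-8)**2*29 = -26*64*29 = -1664*29 = -48256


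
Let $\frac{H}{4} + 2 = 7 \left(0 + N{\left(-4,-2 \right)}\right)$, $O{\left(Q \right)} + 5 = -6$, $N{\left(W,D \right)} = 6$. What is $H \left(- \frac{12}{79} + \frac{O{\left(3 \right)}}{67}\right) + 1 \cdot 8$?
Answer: $- \frac{225336}{5293} \approx -42.572$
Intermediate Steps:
$O{\left(Q \right)} = -11$ ($O{\left(Q \right)} = -5 - 6 = -11$)
$H = 160$ ($H = -8 + 4 \cdot 7 \left(0 + 6\right) = -8 + 4 \cdot 7 \cdot 6 = -8 + 4 \cdot 42 = -8 + 168 = 160$)
$H \left(- \frac{12}{79} + \frac{O{\left(3 \right)}}{67}\right) + 1 \cdot 8 = 160 \left(- \frac{12}{79} - \frac{11}{67}\right) + 1 \cdot 8 = 160 \left(\left(-12\right) \frac{1}{79} - \frac{11}{67}\right) + 8 = 160 \left(- \frac{12}{79} - \frac{11}{67}\right) + 8 = 160 \left(- \frac{1673}{5293}\right) + 8 = - \frac{267680}{5293} + 8 = - \frac{225336}{5293}$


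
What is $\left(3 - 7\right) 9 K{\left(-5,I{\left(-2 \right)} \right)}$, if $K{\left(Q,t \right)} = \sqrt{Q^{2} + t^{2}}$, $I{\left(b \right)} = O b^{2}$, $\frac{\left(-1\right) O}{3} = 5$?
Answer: $- 180 \sqrt{145} \approx -2167.5$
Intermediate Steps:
$O = -15$ ($O = \left(-3\right) 5 = -15$)
$I{\left(b \right)} = - 15 b^{2}$
$\left(3 - 7\right) 9 K{\left(-5,I{\left(-2 \right)} \right)} = \left(3 - 7\right) 9 \sqrt{\left(-5\right)^{2} + \left(- 15 \left(-2\right)^{2}\right)^{2}} = \left(3 - 7\right) 9 \sqrt{25 + \left(\left(-15\right) 4\right)^{2}} = \left(-4\right) 9 \sqrt{25 + \left(-60\right)^{2}} = - 36 \sqrt{25 + 3600} = - 36 \sqrt{3625} = - 36 \cdot 5 \sqrt{145} = - 180 \sqrt{145}$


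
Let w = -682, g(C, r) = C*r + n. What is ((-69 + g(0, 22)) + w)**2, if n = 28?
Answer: 522729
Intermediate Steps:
g(C, r) = 28 + C*r (g(C, r) = C*r + 28 = 28 + C*r)
((-69 + g(0, 22)) + w)**2 = ((-69 + (28 + 0*22)) - 682)**2 = ((-69 + (28 + 0)) - 682)**2 = ((-69 + 28) - 682)**2 = (-41 - 682)**2 = (-723)**2 = 522729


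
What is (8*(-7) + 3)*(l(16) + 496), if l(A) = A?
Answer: -27136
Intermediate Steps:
(8*(-7) + 3)*(l(16) + 496) = (8*(-7) + 3)*(16 + 496) = (-56 + 3)*512 = -53*512 = -27136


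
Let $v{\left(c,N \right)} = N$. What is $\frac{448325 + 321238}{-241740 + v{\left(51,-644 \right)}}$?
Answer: $- \frac{769563}{242384} \approx -3.175$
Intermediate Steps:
$\frac{448325 + 321238}{-241740 + v{\left(51,-644 \right)}} = \frac{448325 + 321238}{-241740 - 644} = \frac{769563}{-242384} = 769563 \left(- \frac{1}{242384}\right) = - \frac{769563}{242384}$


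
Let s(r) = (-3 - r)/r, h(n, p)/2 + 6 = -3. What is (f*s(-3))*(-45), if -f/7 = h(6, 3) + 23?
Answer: 0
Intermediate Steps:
h(n, p) = -18 (h(n, p) = -12 + 2*(-3) = -12 - 6 = -18)
s(r) = (-3 - r)/r
f = -35 (f = -7*(-18 + 23) = -7*5 = -35)
(f*s(-3))*(-45) = -35*(-3 - 1*(-3))/(-3)*(-45) = -(-35)*(-3 + 3)/3*(-45) = -(-35)*0/3*(-45) = -35*0*(-45) = 0*(-45) = 0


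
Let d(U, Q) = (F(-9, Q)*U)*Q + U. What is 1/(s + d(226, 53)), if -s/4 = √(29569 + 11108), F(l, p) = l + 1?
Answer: -15933/1523054462 + √40677/2284581693 ≈ -1.0373e-5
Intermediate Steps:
F(l, p) = 1 + l
s = -4*√40677 (s = -4*√(29569 + 11108) = -4*√40677 ≈ -806.74)
d(U, Q) = U - 8*Q*U (d(U, Q) = ((1 - 9)*U)*Q + U = (-8*U)*Q + U = -8*Q*U + U = U - 8*Q*U)
1/(s + d(226, 53)) = 1/(-4*√40677 + 226*(1 - 8*53)) = 1/(-4*√40677 + 226*(1 - 424)) = 1/(-4*√40677 + 226*(-423)) = 1/(-4*√40677 - 95598) = 1/(-95598 - 4*√40677)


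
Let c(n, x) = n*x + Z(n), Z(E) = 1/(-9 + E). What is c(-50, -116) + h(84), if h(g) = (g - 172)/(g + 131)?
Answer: 73567593/12685 ≈ 5799.6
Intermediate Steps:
h(g) = (-172 + g)/(131 + g)
c(n, x) = 1/(-9 + n) + n*x (c(n, x) = n*x + 1/(-9 + n) = 1/(-9 + n) + n*x)
c(-50, -116) + h(84) = (1 - 50*(-116)*(-9 - 50))/(-9 - 50) + (-172 + 84)/(131 + 84) = (1 - 50*(-116)*(-59))/(-59) - 88/215 = -(1 - 342200)/59 + (1/215)*(-88) = -1/59*(-342199) - 88/215 = 342199/59 - 88/215 = 73567593/12685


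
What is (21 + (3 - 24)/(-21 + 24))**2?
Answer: 196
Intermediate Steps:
(21 + (3 - 24)/(-21 + 24))**2 = (21 - 21/3)**2 = (21 - 21*1/3)**2 = (21 - 7)**2 = 14**2 = 196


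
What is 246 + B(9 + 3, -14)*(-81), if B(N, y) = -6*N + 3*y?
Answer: 9480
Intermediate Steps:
246 + B(9 + 3, -14)*(-81) = 246 + (-6*(9 + 3) + 3*(-14))*(-81) = 246 + (-6*12 - 42)*(-81) = 246 + (-72 - 42)*(-81) = 246 - 114*(-81) = 246 + 9234 = 9480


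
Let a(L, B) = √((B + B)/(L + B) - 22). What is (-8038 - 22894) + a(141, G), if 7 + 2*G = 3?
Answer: -30932 + I*√425618/139 ≈ -30932.0 + 4.6935*I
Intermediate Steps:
G = -2 (G = -7/2 + (½)*3 = -7/2 + 3/2 = -2)
a(L, B) = √(-22 + 2*B/(B + L)) (a(L, B) = √((2*B)/(B + L) - 22) = √(2*B/(B + L) - 22) = √(-22 + 2*B/(B + L)))
(-8038 - 22894) + a(141, G) = (-8038 - 22894) + √(-22 + 2*(-2)/(-2 + 141)) = -30932 + √(-22 + 2*(-2)/139) = -30932 + √(-22 + 2*(-2)*(1/139)) = -30932 + √(-22 - 4/139) = -30932 + √(-3062/139) = -30932 + I*√425618/139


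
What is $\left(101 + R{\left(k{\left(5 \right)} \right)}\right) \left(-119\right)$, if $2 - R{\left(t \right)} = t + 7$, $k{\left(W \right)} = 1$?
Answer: $-11305$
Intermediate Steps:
$R{\left(t \right)} = -5 - t$ ($R{\left(t \right)} = 2 - \left(t + 7\right) = 2 - \left(7 + t\right) = -5 - t$)
$\left(101 + R{\left(k{\left(5 \right)} \right)}\right) \left(-119\right) = \left(101 - 6\right) \left(-119\right) = 95 \left(-119\right) = -11305$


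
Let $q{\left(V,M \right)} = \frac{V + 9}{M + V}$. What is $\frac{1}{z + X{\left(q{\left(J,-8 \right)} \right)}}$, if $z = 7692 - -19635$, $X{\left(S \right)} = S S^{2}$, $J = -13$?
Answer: $\frac{9261}{253075411} \approx 3.6594 \cdot 10^{-5}$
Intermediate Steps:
$q{\left(V,M \right)} = \frac{9 + V}{M + V}$
$X{\left(S \right)} = S^{3}$
$z = 27327$ ($z = 7692 + 19635 = 27327$)
$\frac{1}{z + X{\left(q{\left(J,-8 \right)} \right)}} = \frac{1}{27327 + \left(\frac{9 - 13}{-8 - 13}\right)^{3}} = \frac{1}{27327 + \left(\frac{1}{-21} \left(-4\right)\right)^{3}} = \frac{1}{27327 + \left(\left(- \frac{1}{21}\right) \left(-4\right)\right)^{3}} = \frac{1}{27327 + \left(\frac{4}{21}\right)^{3}} = \frac{1}{27327 + \frac{64}{9261}} = \frac{1}{\frac{253075411}{9261}} = \frac{9261}{253075411}$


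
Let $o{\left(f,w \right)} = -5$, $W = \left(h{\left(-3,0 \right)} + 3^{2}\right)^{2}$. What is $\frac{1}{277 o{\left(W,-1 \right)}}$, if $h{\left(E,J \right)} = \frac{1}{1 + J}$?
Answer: $- \frac{1}{1385} \approx -0.00072202$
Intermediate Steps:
$W = 100$ ($W = \left(\frac{1}{1 + 0} + 3^{2}\right)^{2} = \left(1^{-1} + 9\right)^{2} = \left(1 + 9\right)^{2} = 10^{2} = 100$)
$\frac{1}{277 o{\left(W,-1 \right)}} = \frac{1}{277 \left(-5\right)} = \frac{1}{-1385} = - \frac{1}{1385}$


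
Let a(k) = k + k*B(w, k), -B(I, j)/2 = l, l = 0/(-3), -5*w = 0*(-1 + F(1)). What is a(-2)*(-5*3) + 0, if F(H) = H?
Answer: 30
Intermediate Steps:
w = 0 (w = -0*(-1 + 1) = -0*0 = -⅕*0 = 0)
l = 0 (l = 0*(-⅓) = 0)
B(I, j) = 0 (B(I, j) = -2*0 = 0)
a(k) = k (a(k) = k + k*0 = k + 0 = k)
a(-2)*(-5*3) + 0 = -(-10)*3 + 0 = -2*(-15) + 0 = 30 + 0 = 30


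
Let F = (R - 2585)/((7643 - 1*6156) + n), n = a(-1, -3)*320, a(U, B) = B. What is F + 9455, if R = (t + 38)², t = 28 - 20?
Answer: 4982316/527 ≈ 9454.1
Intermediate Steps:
t = 8
R = 2116 (R = (8 + 38)² = 46² = 2116)
n = -960 (n = -3*320 = -960)
F = -469/527 (F = (2116 - 2585)/((7643 - 1*6156) - 960) = -469/((7643 - 6156) - 960) = -469/(1487 - 960) = -469/527 ≈ -0.88994)
F + 9455 = -469/527 + 9455 = 4982316/527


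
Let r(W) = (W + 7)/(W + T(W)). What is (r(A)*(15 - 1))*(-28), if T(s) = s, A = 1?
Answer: -1568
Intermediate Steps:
r(W) = (7 + W)/(2*W) (r(W) = (W + 7)/(W + W) = (7 + W)/((2*W)) = (7 + W)*(1/(2*W)) = (7 + W)/(2*W))
(r(A)*(15 - 1))*(-28) = (((½)*(7 + 1)/1)*(15 - 1))*(-28) = (((½)*1*8)*14)*(-28) = (4*14)*(-28) = 56*(-28) = -1568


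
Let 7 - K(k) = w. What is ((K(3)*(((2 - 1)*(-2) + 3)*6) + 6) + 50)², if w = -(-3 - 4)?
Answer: 3136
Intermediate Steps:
w = 7 (w = -1*(-7) = 7)
K(k) = 0 (K(k) = 7 - 1*7 = 7 - 7 = 0)
((K(3)*(((2 - 1)*(-2) + 3)*6) + 6) + 50)² = ((0*(((2 - 1)*(-2) + 3)*6) + 6) + 50)² = ((0*((1*(-2) + 3)*6) + 6) + 50)² = ((0*((-2 + 3)*6) + 6) + 50)² = ((0*(1*6) + 6) + 50)² = ((0*6 + 6) + 50)² = ((0 + 6) + 50)² = (6 + 50)² = 56² = 3136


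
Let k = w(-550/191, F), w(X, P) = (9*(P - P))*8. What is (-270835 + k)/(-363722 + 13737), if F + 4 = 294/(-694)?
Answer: 54167/69997 ≈ 0.77385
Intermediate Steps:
F = -1535/347 (F = -4 + 294/(-694) = -4 + 294*(-1/694) = -4 - 147/347 = -1535/347 ≈ -4.4236)
w(X, P) = 0 (w(X, P) = (9*0)*8 = 0*8 = 0)
k = 0
(-270835 + k)/(-363722 + 13737) = (-270835 + 0)/(-363722 + 13737) = -270835/(-349985) = -270835*(-1/349985) = 54167/69997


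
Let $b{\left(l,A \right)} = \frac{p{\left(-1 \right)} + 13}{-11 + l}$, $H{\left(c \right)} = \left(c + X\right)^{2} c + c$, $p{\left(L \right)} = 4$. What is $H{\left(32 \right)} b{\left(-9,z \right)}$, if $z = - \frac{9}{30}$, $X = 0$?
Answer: $-27880$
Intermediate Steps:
$z = - \frac{3}{10}$ ($z = \left(-9\right) \frac{1}{30} = - \frac{3}{10} \approx -0.3$)
$H{\left(c \right)} = c + c^{3}$ ($H{\left(c \right)} = \left(c + 0\right)^{2} c + c = c^{2} c + c = c^{3} + c = c + c^{3}$)
$b{\left(l,A \right)} = \frac{17}{-11 + l}$ ($b{\left(l,A \right)} = \frac{4 + 13}{-11 + l} = \frac{17}{-11 + l}$)
$H{\left(32 \right)} b{\left(-9,z \right)} = \left(32 + 32^{3}\right) \frac{17}{-11 - 9} = \left(32 + 32768\right) \frac{17}{-20} = 32800 \cdot 17 \left(- \frac{1}{20}\right) = 32800 \left(- \frac{17}{20}\right) = -27880$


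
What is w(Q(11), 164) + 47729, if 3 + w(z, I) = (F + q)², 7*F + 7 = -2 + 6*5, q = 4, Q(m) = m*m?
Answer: 47775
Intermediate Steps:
Q(m) = m²
F = 3 (F = -1 + (-2 + 6*5)/7 = -1 + (-2 + 30)/7 = -1 + (⅐)*28 = -1 + 4 = 3)
w(z, I) = 46 (w(z, I) = -3 + (3 + 4)² = -3 + 7² = -3 + 49 = 46)
w(Q(11), 164) + 47729 = 46 + 47729 = 47775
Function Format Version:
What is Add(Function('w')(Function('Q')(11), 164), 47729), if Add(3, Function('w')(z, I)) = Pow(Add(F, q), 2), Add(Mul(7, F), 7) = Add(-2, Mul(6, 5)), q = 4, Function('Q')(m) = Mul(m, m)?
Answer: 47775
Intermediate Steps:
Function('Q')(m) = Pow(m, 2)
F = 3 (F = Add(-1, Mul(Rational(1, 7), Add(-2, Mul(6, 5)))) = Add(-1, Mul(Rational(1, 7), Add(-2, 30))) = Add(-1, Mul(Rational(1, 7), 28)) = Add(-1, 4) = 3)
Function('w')(z, I) = 46 (Function('w')(z, I) = Add(-3, Pow(Add(3, 4), 2)) = Add(-3, Pow(7, 2)) = Add(-3, 49) = 46)
Add(Function('w')(Function('Q')(11), 164), 47729) = Add(46, 47729) = 47775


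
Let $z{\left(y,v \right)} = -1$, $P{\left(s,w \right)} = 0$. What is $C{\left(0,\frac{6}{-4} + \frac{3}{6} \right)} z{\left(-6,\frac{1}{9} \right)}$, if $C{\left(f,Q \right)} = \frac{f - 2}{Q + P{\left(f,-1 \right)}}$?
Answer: $-2$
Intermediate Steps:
$C{\left(f,Q \right)} = \frac{-2 + f}{Q}$ ($C{\left(f,Q \right)} = \frac{f - 2}{Q + 0} = \frac{-2 + f}{Q}$)
$C{\left(0,\frac{6}{-4} + \frac{3}{6} \right)} z{\left(-6,\frac{1}{9} \right)} = \frac{-2 + 0}{\frac{6}{-4} + \frac{3}{6}} \left(-1\right) = \frac{1}{6 \left(- \frac{1}{4}\right) + 3 \cdot \frac{1}{6}} \left(-2\right) \left(-1\right) = \frac{1}{- \frac{3}{2} + \frac{1}{2}} \left(-2\right) \left(-1\right) = \frac{1}{-1} \left(-2\right) \left(-1\right) = \left(-1\right) \left(-2\right) \left(-1\right) = 2 \left(-1\right) = -2$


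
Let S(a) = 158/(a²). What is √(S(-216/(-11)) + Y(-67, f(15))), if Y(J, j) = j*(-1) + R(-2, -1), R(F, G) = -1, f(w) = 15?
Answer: I*√727378/216 ≈ 3.9484*I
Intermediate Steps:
S(a) = 158/a²
Y(J, j) = -1 - j (Y(J, j) = j*(-1) - 1 = -j - 1 = -1 - j)
√(S(-216/(-11)) + Y(-67, f(15))) = √(158/(-216/(-11))² + (-1 - 1*15)) = √(158/(-216*(-1/11))² + (-1 - 15)) = √(158/(216/11)² - 16) = √(158*(121/46656) - 16) = √(9559/23328 - 16) = √(-363689/23328) = I*√727378/216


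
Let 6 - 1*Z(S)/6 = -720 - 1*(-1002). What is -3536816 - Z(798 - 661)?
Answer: -3535160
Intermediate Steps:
Z(S) = -1656 (Z(S) = 36 - 6*(-720 - 1*(-1002)) = 36 - 6*(-720 + 1002) = 36 - 6*282 = 36 - 1692 = -1656)
-3536816 - Z(798 - 661) = -3536816 - 1*(-1656) = -3536816 + 1656 = -3535160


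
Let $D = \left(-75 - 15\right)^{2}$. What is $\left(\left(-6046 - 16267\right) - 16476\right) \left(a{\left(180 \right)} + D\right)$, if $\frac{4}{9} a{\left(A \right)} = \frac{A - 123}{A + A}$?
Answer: $- \frac{50272754973}{160} \approx -3.142 \cdot 10^{8}$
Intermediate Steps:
$D = 8100$ ($D = \left(-90\right)^{2} = 8100$)
$a{\left(A \right)} = \frac{9 \left(-123 + A\right)}{8 A}$ ($a{\left(A \right)} = \frac{9 \frac{A - 123}{A + A}}{4} = \frac{9 \frac{-123 + A}{2 A}}{4} = \frac{9 \left(-123 + A\right)}{8 A}$)
$\left(\left(-6046 - 16267\right) - 16476\right) \left(a{\left(180 \right)} + D\right) = \left(\left(-6046 - 16267\right) - 16476\right) \left(\frac{9 \left(-123 + 180\right)}{8 \cdot 180} + 8100\right) = \left(-22313 - 16476\right) \left(\frac{9}{8} \cdot \frac{1}{180} \cdot 57 + 8100\right) = - 38789 \left(\frac{57}{160} + 8100\right) = \left(-38789\right) \frac{1296057}{160} = - \frac{50272754973}{160}$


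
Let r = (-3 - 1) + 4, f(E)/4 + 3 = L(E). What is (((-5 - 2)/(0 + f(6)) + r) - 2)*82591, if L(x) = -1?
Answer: -2064775/16 ≈ -1.2905e+5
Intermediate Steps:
f(E) = -16 (f(E) = -12 + 4*(-1) = -12 - 4 = -16)
r = 0 (r = -4 + 4 = 0)
(((-5 - 2)/(0 + f(6)) + r) - 2)*82591 = (((-5 - 2)/(0 - 16) + 0) - 2)*82591 = ((-7/(-16) + 0) - 2)*82591 = ((-7*(-1/16) + 0) - 2)*82591 = ((7/16 + 0) - 2)*82591 = (7/16 - 2)*82591 = -25/16*82591 = -2064775/16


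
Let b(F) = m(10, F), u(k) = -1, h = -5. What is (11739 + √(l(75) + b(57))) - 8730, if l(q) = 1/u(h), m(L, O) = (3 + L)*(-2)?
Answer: 3009 + 3*I*√3 ≈ 3009.0 + 5.1962*I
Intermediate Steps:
m(L, O) = -6 - 2*L
l(q) = -1 (l(q) = 1/(-1) = -1)
b(F) = -26 (b(F) = -6 - 2*10 = -6 - 20 = -26)
(11739 + √(l(75) + b(57))) - 8730 = (11739 + √(-1 - 26)) - 8730 = (11739 + √(-27)) - 8730 = (11739 + 3*I*√3) - 8730 = 3009 + 3*I*√3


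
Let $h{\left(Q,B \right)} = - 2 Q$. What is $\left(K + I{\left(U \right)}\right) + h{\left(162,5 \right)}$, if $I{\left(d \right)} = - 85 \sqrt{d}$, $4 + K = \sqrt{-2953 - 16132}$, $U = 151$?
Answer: $-328 - 85 \sqrt{151} + i \sqrt{19085} \approx -1372.5 + 138.15 i$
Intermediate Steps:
$K = -4 + i \sqrt{19085}$ ($K = -4 + \sqrt{-2953 - 16132} = -4 + \sqrt{-19085} = -4 + i \sqrt{19085} \approx -4.0 + 138.15 i$)
$\left(K + I{\left(U \right)}\right) + h{\left(162,5 \right)} = \left(\left(-4 + i \sqrt{19085}\right) - 85 \sqrt{151}\right) - 324 = \left(-4 - 85 \sqrt{151} + i \sqrt{19085}\right) - 324 = -328 - 85 \sqrt{151} + i \sqrt{19085}$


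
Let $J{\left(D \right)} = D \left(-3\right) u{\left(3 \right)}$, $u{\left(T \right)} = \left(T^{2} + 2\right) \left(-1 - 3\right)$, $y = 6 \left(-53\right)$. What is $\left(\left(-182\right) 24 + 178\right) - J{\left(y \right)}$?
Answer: $37786$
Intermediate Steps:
$y = -318$
$u{\left(T \right)} = -8 - 4 T^{2}$ ($u{\left(T \right)} = \left(2 + T^{2}\right) \left(-4\right) = -8 - 4 T^{2}$)
$J{\left(D \right)} = 132 D$ ($J{\left(D \right)} = D \left(-3\right) \left(-8 - 4 \cdot 3^{2}\right) = - 3 D \left(-8 - 36\right) = - 3 D \left(-44\right) = 132 D$)
$\left(\left(-182\right) 24 + 178\right) - J{\left(y \right)} = \left(\left(-182\right) 24 + 178\right) - 132 \left(-318\right) = \left(-4368 + 178\right) - -41976 = -4190 + 41976 = 37786$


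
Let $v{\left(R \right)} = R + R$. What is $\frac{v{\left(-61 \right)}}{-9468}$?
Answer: $\frac{61}{4734} \approx 0.012886$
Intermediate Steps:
$v{\left(R \right)} = 2 R$
$\frac{v{\left(-61 \right)}}{-9468} = \frac{2 \left(-61\right)}{-9468} = \left(-122\right) \left(- \frac{1}{9468}\right) = \frac{61}{4734}$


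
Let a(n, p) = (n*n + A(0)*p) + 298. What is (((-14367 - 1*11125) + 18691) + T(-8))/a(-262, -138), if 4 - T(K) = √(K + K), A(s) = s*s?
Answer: -6797/68942 - 2*I/34471 ≈ -0.09859 - 5.802e-5*I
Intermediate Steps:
A(s) = s²
T(K) = 4 - √2*√K (T(K) = 4 - √(K + K) = 4 - √(2*K) = 4 - √2*√K)
a(n, p) = 298 + n² (a(n, p) = (n*n + 0²*p) + 298 = (n² + 0*p) + 298 = (n² + 0) + 298 = n² + 298 = 298 + n²)
(((-14367 - 1*11125) + 18691) + T(-8))/a(-262, -138) = (((-14367 - 1*11125) + 18691) + (4 - √2*√(-8)))/(298 + (-262)²) = (((-14367 - 11125) + 18691) + (4 - √2*2*I*√2))/(298 + 68644) = ((-25492 + 18691) + (4 - 4*I))/68942 = (-6801 + (4 - 4*I))*(1/68942) = (-6797 - 4*I)*(1/68942) = -6797/68942 - 2*I/34471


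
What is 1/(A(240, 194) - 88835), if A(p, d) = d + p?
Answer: -1/88401 ≈ -1.1312e-5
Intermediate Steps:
1/(A(240, 194) - 88835) = 1/((194 + 240) - 88835) = 1/(434 - 88835) = 1/(-88401) = -1/88401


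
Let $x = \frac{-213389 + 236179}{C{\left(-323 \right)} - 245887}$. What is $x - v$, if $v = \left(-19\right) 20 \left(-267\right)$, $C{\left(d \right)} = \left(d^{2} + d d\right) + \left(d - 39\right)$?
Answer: $- \frac{3814005650}{37591} \approx -1.0146 \cdot 10^{5}$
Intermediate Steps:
$C{\left(d \right)} = -39 + d + 2 d^{2}$ ($C{\left(d \right)} = \left(d^{2} + d^{2}\right) + \left(-39 + d\right) = 2 d^{2} + \left(-39 + d\right) = -39 + d + 2 d^{2}$)
$x = - \frac{22790}{37591}$ ($x = \frac{-213389 + 236179}{\left(-39 - 323 + 2 \left(-323\right)^{2}\right) - 245887} = \frac{22790}{\left(-39 - 323 + 2 \cdot 104329\right) - 245887} = \frac{22790}{\left(-39 - 323 + 208658\right) - 245887} = \frac{22790}{208296 - 245887} = \frac{22790}{-37591} = 22790 \left(- \frac{1}{37591}\right) = - \frac{22790}{37591} \approx -0.60626$)
$v = 101460$ ($v = \left(-380\right) \left(-267\right) = 101460$)
$x - v = - \frac{22790}{37591} - 101460 = - \frac{3814005650}{37591}$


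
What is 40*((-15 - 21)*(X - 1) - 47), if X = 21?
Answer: -30680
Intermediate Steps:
40*((-15 - 21)*(X - 1) - 47) = 40*((-15 - 21)*(21 - 1) - 47) = 40*(-36*20 - 47) = 40*(-720 - 47) = 40*(-767) = -30680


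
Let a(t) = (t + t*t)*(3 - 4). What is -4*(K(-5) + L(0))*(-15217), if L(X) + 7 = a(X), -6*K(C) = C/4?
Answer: -2480371/6 ≈ -4.1340e+5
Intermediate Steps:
a(t) = -t - t² (a(t) = (t + t²)*(-1) = -t - t²)
K(C) = -C/24 (K(C) = -C/(6*4) = -C/24)
L(X) = -7 - X*(1 + X)
-4*(K(-5) + L(0))*(-15217) = -4*(-1/24*(-5) + (-7 - 1*0*(1 + 0)))*(-15217) = -4*(5/24 + (-7 - 1*0*1))*(-15217) = -4*(5/24 + (-7 + 0))*(-15217) = -4*(5/24 - 7)*(-15217) = -4*(-163/24)*(-15217) = (163/6)*(-15217) = -2480371/6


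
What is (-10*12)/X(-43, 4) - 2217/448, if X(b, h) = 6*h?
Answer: -4457/448 ≈ -9.9487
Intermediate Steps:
(-10*12)/X(-43, 4) - 2217/448 = (-10*12)/((6*4)) - 2217/448 = -120/24 - 2217*1/448 = -120*1/24 - 2217/448 = -5 - 2217/448 = -4457/448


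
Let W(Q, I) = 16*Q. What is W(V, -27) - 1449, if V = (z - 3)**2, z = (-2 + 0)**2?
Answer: -1433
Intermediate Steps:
z = 4 (z = (-2)**2 = 4)
V = 1 (V = (4 - 3)**2 = 1**2 = 1)
W(V, -27) - 1449 = 16*1 - 1449 = 16 - 1449 = -1433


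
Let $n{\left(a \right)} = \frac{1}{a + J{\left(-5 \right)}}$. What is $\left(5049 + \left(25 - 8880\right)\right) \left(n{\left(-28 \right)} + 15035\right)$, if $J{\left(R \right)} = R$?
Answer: $- \frac{171669284}{3} \approx -5.7223 \cdot 10^{7}$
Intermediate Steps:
$n{\left(a \right)} = \frac{1}{-5 + a}$ ($n{\left(a \right)} = \frac{1}{a - 5} = \frac{1}{-5 + a}$)
$\left(5049 + \left(25 - 8880\right)\right) \left(n{\left(-28 \right)} + 15035\right) = \left(5049 + \left(25 - 8880\right)\right) \left(\frac{1}{-5 - 28} + 15035\right) = \left(5049 + \left(25 - 8880\right)\right) \left(\frac{1}{-33} + 15035\right) = \left(5049 - 8855\right) \left(- \frac{1}{33} + 15035\right) = \left(-3806\right) \frac{496154}{33} = - \frac{171669284}{3}$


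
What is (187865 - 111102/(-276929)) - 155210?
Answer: 9043227597/276929 ≈ 32655.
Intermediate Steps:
(187865 - 111102/(-276929)) - 155210 = (187865 - 111102*(-1/276929)) - 155210 = (187865 + 111102/276929) - 155210 = 52025377687/276929 - 155210 = 9043227597/276929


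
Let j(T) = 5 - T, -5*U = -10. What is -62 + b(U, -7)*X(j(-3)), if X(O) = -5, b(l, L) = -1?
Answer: -57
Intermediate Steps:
U = 2 (U = -⅕*(-10) = 2)
-62 + b(U, -7)*X(j(-3)) = -62 - 1*(-5) = -62 + 5 = -57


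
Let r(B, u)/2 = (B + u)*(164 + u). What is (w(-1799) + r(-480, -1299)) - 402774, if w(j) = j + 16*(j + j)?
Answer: 3576189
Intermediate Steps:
w(j) = 33*j (w(j) = j + 16*(2*j) = j + 32*j = 33*j)
r(B, u) = 2*(164 + u)*(B + u) (r(B, u) = 2*((B + u)*(164 + u)) = 2*((164 + u)*(B + u)) = 2*(164 + u)*(B + u))
(w(-1799) + r(-480, -1299)) - 402774 = (33*(-1799) + (2*(-1299)² + 328*(-480) + 328*(-1299) + 2*(-480)*(-1299))) - 402774 = (-59367 + (2*1687401 - 157440 - 426072 + 1247040)) - 402774 = (-59367 + (3374802 - 157440 - 426072 + 1247040)) - 402774 = (-59367 + 4038330) - 402774 = 3978963 - 402774 = 3576189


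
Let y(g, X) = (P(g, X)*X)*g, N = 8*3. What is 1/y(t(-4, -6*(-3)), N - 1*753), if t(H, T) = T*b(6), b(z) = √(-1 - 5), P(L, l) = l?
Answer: -I*√6/57395628 ≈ -4.2677e-8*I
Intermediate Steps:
b(z) = I*√6 (b(z) = √(-6) = I*√6)
N = 24
t(H, T) = I*T*√6 (t(H, T) = T*(I*√6) = I*T*√6)
y(g, X) = g*X² (y(g, X) = (X*X)*g = X²*g = g*X²)
1/y(t(-4, -6*(-3)), N - 1*753) = 1/((I*(-6*(-3))*√6)*(24 - 1*753)²) = 1/((I*18*√6)*(24 - 753)²) = 1/((18*I*√6)*(-729)²) = 1/((18*I*√6)*531441) = 1/(9565938*I*√6) = -I*√6/57395628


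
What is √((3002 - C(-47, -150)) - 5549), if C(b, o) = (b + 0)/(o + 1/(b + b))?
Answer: I*√506503196165/14101 ≈ 50.471*I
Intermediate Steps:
C(b, o) = b/(o + 1/(2*b))
√((3002 - C(-47, -150)) - 5549) = √((3002 - 2*(-47)²/(1 + 2*(-47)*(-150))) - 5549) = √((3002 - 2*2209/(1 + 14100)) - 5549) = √((3002 - 2*2209/14101) - 5549) = √((3002 - 1*4418/14101) - 5549) = √((3002 - 4418/14101) - 5549) = √(42326784/14101 - 5549) = √(-35919665/14101) = I*√506503196165/14101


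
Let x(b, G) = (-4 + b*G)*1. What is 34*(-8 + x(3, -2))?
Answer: -612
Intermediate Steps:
x(b, G) = -4 + G*b (x(b, G) = (-4 + G*b)*1 = -4 + G*b)
34*(-8 + x(3, -2)) = 34*(-8 + (-4 - 2*3)) = 34*(-8 + (-4 - 6)) = 34*(-8 - 10) = 34*(-18) = -612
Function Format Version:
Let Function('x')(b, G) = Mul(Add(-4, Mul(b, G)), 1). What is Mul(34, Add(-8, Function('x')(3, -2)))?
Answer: -612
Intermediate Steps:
Function('x')(b, G) = Add(-4, Mul(G, b)) (Function('x')(b, G) = Mul(Add(-4, Mul(G, b)), 1) = Add(-4, Mul(G, b)))
Mul(34, Add(-8, Function('x')(3, -2))) = Mul(34, Add(-8, Add(-4, Mul(-2, 3)))) = Mul(34, Add(-8, Add(-4, -6))) = Mul(34, Add(-8, -10)) = Mul(34, -18) = -612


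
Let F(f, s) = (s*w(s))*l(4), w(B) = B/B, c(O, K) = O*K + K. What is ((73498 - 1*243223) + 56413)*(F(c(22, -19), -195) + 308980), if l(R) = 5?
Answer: -34900662560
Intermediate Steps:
c(O, K) = K + K*O (c(O, K) = K*O + K = K + K*O)
w(B) = 1
F(f, s) = 5*s (F(f, s) = (s*1)*5 = s*5 = 5*s)
((73498 - 1*243223) + 56413)*(F(c(22, -19), -195) + 308980) = ((73498 - 1*243223) + 56413)*(5*(-195) + 308980) = ((73498 - 243223) + 56413)*(-975 + 308980) = (-169725 + 56413)*308005 = -113312*308005 = -34900662560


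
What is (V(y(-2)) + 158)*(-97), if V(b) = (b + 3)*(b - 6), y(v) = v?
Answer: -14550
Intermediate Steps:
V(b) = (-6 + b)*(3 + b) (V(b) = (3 + b)*(-6 + b) = (-6 + b)*(3 + b))
(V(y(-2)) + 158)*(-97) = ((-18 + (-2)**2 - 3*(-2)) + 158)*(-97) = ((-18 + 4 + 6) + 158)*(-97) = (-8 + 158)*(-97) = 150*(-97) = -14550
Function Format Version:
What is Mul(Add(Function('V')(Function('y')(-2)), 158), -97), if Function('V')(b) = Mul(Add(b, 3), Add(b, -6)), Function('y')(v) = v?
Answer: -14550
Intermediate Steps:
Function('V')(b) = Mul(Add(-6, b), Add(3, b)) (Function('V')(b) = Mul(Add(3, b), Add(-6, b)) = Mul(Add(-6, b), Add(3, b)))
Mul(Add(Function('V')(Function('y')(-2)), 158), -97) = Mul(Add(Add(-18, Pow(-2, 2), Mul(-3, -2)), 158), -97) = Mul(Add(Add(-18, 4, 6), 158), -97) = Mul(Add(-8, 158), -97) = Mul(150, -97) = -14550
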